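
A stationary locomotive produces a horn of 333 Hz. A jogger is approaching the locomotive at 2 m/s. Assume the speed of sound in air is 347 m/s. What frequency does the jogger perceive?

Moving observer, stationary source: f' = f · (v + v_o)/v.
f' = 333 × (347 + 2)/347 = 333 × 349/347 ≈ 335 Hz.

335 Hz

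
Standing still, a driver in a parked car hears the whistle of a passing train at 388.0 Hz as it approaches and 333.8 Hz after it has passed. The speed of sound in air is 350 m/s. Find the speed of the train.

26 m/s

f₁/f₂ = (v + v_s)/(v − v_s), so v_s = v · (f₁ − f₂)/(f₁ + f₂).
v_s = 350 × (388.0 − 333.8)/(388.0 + 333.8) = 350 × 54.2/721.8 ≈ 26 m/s.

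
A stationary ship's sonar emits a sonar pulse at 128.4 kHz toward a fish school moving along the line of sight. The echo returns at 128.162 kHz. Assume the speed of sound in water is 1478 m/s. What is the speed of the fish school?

Double Doppler shift off a moving reflector: f₂ = f₀ · (v + u)/(v − u) (u > 0 toward emitter).
Rearranging, u = v · (f₂ − f₀)/(f₂ + f₀) = 1478 × -0.238/256.562 ≈ -1.37 m/s.
So the fish school is moving at 1.37 m/s away from the emitter.

1.37 m/s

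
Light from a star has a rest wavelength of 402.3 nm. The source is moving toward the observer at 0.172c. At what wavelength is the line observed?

Relativistic Doppler for wavelength: λ' = λ₀ · √((1 − β)/(1 + β)).
λ' = 402.3 × √(0.8280/1.1720) = 402.3 × 0.84053 ≈ 338.1 nm.

338.1 nm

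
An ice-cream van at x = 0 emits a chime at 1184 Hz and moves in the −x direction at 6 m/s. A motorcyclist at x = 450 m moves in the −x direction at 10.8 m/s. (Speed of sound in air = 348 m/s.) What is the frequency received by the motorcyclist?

The observer lies on the +x side, so the source is heading away from the observer and the observer is heading toward the source.
With source receding and observer approaching, f' = f · (v + v_o)/(v + v_s).
f' = 1184 × (348 + 10.8)/(348 + 6) = 1184 × 358.8/354 ≈ 1200 Hz.

1200 Hz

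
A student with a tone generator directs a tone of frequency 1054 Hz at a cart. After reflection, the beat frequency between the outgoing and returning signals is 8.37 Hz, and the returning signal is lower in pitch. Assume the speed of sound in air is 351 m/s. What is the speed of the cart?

1.40 m/s

Double Doppler shift off a moving reflector: f₂ = f₀ · (v + u)/(v − u) (u > 0 toward emitter).
Returning signal is lower, so f₂ = f₀ − Δf = 1054 − 8.37 = 1045.63 Hz.
Rearranging, u = v · (f₂ − f₀)/(f₂ + f₀) = 351 × -8.37/2099.63 ≈ -1.40 m/s.
So the cart is moving at 1.40 m/s away from the emitter.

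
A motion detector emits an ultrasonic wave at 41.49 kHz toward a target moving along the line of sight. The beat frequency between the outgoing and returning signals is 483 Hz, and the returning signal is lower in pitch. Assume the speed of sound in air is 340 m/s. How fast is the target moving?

1.99 m/s

Double Doppler shift off a moving reflector: f₂ = f₀ · (v + u)/(v − u) (u > 0 toward emitter).
Returning signal is lower, so f₂ = f₀ − Δf = 41490 − 483 = 41007 Hz.
Rearranging, u = v · (f₂ − f₀)/(f₂ + f₀) = 340 × -483/82497 ≈ -1.99 m/s.
So the target is moving at 1.99 m/s away from the emitter.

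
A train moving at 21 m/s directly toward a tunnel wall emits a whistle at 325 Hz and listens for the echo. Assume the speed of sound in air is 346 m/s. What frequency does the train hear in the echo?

The tunnel wall receives the sound from a moving source: f₁ = f₀ · v/(v − v_e) = 325 × 346/325 ≈ 346 Hz.
On the return leg the train is a moving observer: f₂ = f₁ · (v + v_e)/v = 346 × 367/346 ≈ 367 Hz.
Equivalently f₂ = f₀ · (v + v_e)/(v − v_e).

367 Hz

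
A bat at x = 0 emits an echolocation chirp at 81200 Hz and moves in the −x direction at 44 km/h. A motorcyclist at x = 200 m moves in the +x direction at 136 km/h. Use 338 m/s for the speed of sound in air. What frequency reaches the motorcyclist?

69607 Hz

44 km/h = 12.22 m/s; 136 km/h = 37.78 m/s.
The observer lies on the +x side, so the source is heading away from the observer and the observer is heading away from the source.
General Doppler shift: f' = f · (v − v_o)/(v + v_s).
f' = 81200 × (338 − 37.78)/(338 + 12.22) = 81200 × 300.22/350.22 ≈ 69607 Hz.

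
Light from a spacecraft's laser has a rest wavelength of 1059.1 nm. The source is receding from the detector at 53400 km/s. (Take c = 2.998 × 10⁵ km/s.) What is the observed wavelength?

β = v/c = 53400/299800 = 0.1781.
Relativistic Doppler for wavelength: λ' = λ₀ · √((1 + β)/(1 − β)).
λ' = 1059.1 × √(1.1781/0.8219) = 1059.1 × 1.19726 ≈ 1268.0 nm.

1268.0 nm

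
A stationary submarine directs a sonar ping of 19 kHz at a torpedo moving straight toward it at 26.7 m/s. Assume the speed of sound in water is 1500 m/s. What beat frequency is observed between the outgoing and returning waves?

689 Hz

The torpedo first receives the wave as a moving observer: f₁ = f₀ · (v + u)/v = 19 × (1500 + 26.7)/1500 ≈ 19.338 kHz.
On reflection it acts as a source moving toward the stationary detector: f₂ = f₁ · v/(v − u) = 19.338 × 1500/1473.3 ≈ 19.689 kHz.
Beat frequency (with f₀ = 19000 Hz): |f₂ − f₀| = 2u·f₀/(v − u) = 2 × 26.7 × 19000/1473.3 ≈ 689 Hz.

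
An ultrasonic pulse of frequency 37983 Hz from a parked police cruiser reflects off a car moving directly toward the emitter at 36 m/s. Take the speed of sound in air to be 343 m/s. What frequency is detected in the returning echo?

At the car (a moving observer), f₁ = f₀ · (v + u)/v = 37983 × 379/343 ≈ 41970 Hz.
On reflection it acts as a source moving toward the stationary detector: f₂ = f₁ · v/(v − u) = 41970 × 343/307 ≈ 46891 Hz.

46891 Hz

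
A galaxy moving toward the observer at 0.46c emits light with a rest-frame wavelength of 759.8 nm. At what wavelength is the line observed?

462.1 nm

Relativistic Doppler for wavelength: λ' = λ₀ · √((1 − β)/(1 + β)).
λ' = 759.8 × √(0.5400/1.4600) = 759.8 × 0.60816 ≈ 462.1 nm.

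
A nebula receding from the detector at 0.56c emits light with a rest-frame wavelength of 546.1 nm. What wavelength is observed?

1028.3 nm

Relativistic Doppler for wavelength: λ' = λ₀ · √((1 + β)/(1 − β)).
λ' = 546.1 × √(1.5600/0.4400) = 546.1 × 1.88294 ≈ 1028.3 nm.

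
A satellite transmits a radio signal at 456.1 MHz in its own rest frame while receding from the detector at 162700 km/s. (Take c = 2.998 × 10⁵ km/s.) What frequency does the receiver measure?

248.3 MHz

β = v/c = 162700/299800 = 0.5427.
Relativistic Doppler for frequency: f' = f₀ · √((1 − β)/(1 + β)).
f' = 456.1 × √(0.4573/1.5427) = 456.1 × 0.54446 ≈ 248.3 MHz.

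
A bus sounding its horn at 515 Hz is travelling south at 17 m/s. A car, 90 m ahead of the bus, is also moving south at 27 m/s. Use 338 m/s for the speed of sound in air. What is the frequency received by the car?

The car is ahead, so the bus is moving toward it while the car is moving away from the bus.
Both move, so f' = f · (v − v_o)/(v − v_s).
f' = 515 × (338 − 27)/(338 − 17) = 515 × 311/321 ≈ 499 Hz.

499 Hz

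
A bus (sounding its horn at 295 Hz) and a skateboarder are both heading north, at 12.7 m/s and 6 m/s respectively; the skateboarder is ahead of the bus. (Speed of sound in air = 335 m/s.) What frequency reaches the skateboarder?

301 Hz

The skateboarder is ahead, so the bus is moving toward it while the skateboarder is moving away from the bus.
General Doppler shift: f' = f · (v − v_o)/(v − v_s).
f' = 295 × (335 − 6)/(335 − 12.7) = 295 × 329/322.3 ≈ 301 Hz.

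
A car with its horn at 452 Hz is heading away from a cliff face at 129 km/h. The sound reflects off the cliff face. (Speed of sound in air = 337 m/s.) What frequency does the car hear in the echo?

365 Hz

129 km/h = 35.83 m/s.
The cliff face receives the sound from a moving source: f₁ = f₀ · v/(v + v_e) = 452 × 337/372.83 ≈ 409 Hz.
On the return leg the car is a moving observer: f₂ = f₁ · (v − v_e)/v = 409 × 301.17/337 ≈ 365 Hz.
Equivalently f₂ = f₀ · (v − v_e)/(v + v_e).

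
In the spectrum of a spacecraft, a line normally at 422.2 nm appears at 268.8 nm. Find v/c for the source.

0.423

λ'/λ₀ = 0.6367 < 1 (blueshift), so the source is approaching.
λ'/λ₀ = √((1 − β)/(1 + β)) for an approaching source ⇒ β = (1 − r²)/(1 + r²) with r = λ'/λ₀.
β = (1 − 0.4053)/(1 + 0.4053) ≈ 0.423.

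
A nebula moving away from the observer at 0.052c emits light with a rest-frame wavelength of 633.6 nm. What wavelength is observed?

667.5 nm

Relativistic Doppler for wavelength: λ' = λ₀ · √((1 + β)/(1 − β)).
λ' = 633.6 × √(1.0520/0.9480) = 633.6 × 1.05343 ≈ 667.5 nm.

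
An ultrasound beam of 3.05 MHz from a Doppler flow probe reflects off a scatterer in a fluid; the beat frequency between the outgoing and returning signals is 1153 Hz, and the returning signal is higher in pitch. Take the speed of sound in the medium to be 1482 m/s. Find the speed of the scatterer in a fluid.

0.28 m/s

Double Doppler shift off a moving reflector: f₂ = f₀ · (v + u)/(v − u) (u > 0 toward emitter).
Returning signal is higher, so f₂ = f₀ + Δf = 3050000 + 1153 = 3051153 Hz.
Rearranging, u = v · (f₂ − f₀)/(f₂ + f₀) = 1482 × 1153/6101153 ≈ 0.28 m/s.
So the scatterer in a fluid is moving at 0.28 m/s toward the emitter.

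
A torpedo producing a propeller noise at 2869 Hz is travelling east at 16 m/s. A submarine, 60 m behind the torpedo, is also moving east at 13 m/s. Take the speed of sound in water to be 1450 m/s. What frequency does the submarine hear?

2863 Hz

The submarine is behind, so the torpedo is moving away from it while the submarine is moving toward the torpedo.
With source receding and observer approaching, f' = f · (v + v_o)/(v + v_s).
f' = 2869 × (1450 + 13)/(1450 + 16) = 2869 × 1463/1466 ≈ 2863 Hz.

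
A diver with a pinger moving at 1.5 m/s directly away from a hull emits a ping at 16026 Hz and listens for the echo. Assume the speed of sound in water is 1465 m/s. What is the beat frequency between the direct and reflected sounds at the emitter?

The hull receives the sound from a moving source: f₁ = f₀ · v/(v + v_e) = 16026 × 1465/1466.5 ≈ 16009.6 Hz.
On the return leg the diver with a pinger is a moving observer: f₂ = f₁ · (v − v_e)/v = 16009.6 × 1463.5/1465 ≈ 15993.2 Hz.
Equivalently f₂ = f₀ · (v − v_e)/(v + v_e).
Beat against the emitted tone: |f₂ − f₀| = 2v_e·f₀/(v + v_e) = 2 × 1.5 × 16026/1466.5 ≈ 32.8 Hz.

32.8 Hz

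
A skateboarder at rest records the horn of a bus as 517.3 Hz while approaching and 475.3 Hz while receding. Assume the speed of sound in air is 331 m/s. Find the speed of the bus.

f₁/f₂ = (v + v_s)/(v − v_s), so v_s = v · (f₁ − f₂)/(f₁ + f₂).
v_s = 331 × (517.3 − 475.3)/(517.3 + 475.3) = 331 × 42.0/992.6 ≈ 14.0 m/s.

14.0 m/s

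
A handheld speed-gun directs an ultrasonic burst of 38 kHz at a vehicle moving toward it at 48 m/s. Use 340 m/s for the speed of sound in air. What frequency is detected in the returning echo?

At the vehicle (a moving observer), f₁ = f₀ · (v + u)/v = 38 × 388/340 ≈ 43.4 kHz.
On reflection it acts as a source moving toward the stationary detector: f₂ = f₁ · v/(v − u) = 43.4 × 340/292 ≈ 50.5 kHz.
Equivalently f₂ = f₀ · (v + u)/(v − u).

50.5 kHz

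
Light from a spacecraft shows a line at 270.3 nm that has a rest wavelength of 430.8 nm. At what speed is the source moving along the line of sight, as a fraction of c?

λ'/λ₀ = 0.6274 < 1 (blueshift), so the source is approaching.
λ'/λ₀ = √((1 − β)/(1 + β)) for an approaching source ⇒ β = (1 − r²)/(1 + r²) with r = λ'/λ₀.
β = (1 − 0.3937)/(1 + 0.3937) ≈ 0.435.

0.435c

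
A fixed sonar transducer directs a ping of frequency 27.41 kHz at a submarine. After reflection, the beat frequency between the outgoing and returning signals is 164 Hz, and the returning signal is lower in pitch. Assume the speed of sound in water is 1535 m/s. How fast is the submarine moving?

Double Doppler shift off a moving reflector: f₂ = f₀ · (v + u)/(v − u) (u > 0 toward emitter).
Returning signal is lower, so f₂ = f₀ − Δf = 27410 − 164 = 27246 Hz.
Rearranging, u = v · (f₂ − f₀)/(f₂ + f₀) = 1535 × -164/54656 ≈ -4.6 m/s.
So the submarine is moving at 4.6 m/s away from the emitter.

4.6 m/s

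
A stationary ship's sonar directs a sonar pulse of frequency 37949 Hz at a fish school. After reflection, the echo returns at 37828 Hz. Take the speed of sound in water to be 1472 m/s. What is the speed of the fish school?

2.35 m/s

Double Doppler shift off a moving reflector: f₂ = f₀ · (v + u)/(v − u) (u > 0 toward emitter).
Rearranging, u = v · (f₂ − f₀)/(f₂ + f₀) = 1472 × -121/75777 ≈ -2.35 m/s.
So the fish school is moving at 2.35 m/s away from the emitter.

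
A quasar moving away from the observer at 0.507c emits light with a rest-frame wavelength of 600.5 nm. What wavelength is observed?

1049.9 nm

Relativistic Doppler for wavelength: λ' = λ₀ · √((1 + β)/(1 − β)).
λ' = 600.5 × √(1.5070/0.4930) = 600.5 × 1.74837 ≈ 1049.9 nm.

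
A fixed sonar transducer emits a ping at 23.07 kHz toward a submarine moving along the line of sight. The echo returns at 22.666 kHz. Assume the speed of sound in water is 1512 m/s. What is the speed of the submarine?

Double Doppler shift off a moving reflector: f₂ = f₀ · (v + u)/(v − u) (u > 0 toward emitter).
Rearranging, u = v · (f₂ − f₀)/(f₂ + f₀) = 1512 × -0.404/45.736 ≈ -13.4 m/s.
So the submarine is moving at 13.4 m/s away from the emitter.

13.4 m/s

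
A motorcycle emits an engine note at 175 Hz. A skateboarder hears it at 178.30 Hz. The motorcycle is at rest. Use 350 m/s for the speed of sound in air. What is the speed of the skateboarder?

6.6 m/s

f' > f, so the skateboarder is approaching.
f' = f · (v + v_o)/v ⇒ v_o = v · |f'/f − 1|.
v_o = 350 × |178.30/175 − 1| = 350 × 0.01886 ≈ 6.6 m/s.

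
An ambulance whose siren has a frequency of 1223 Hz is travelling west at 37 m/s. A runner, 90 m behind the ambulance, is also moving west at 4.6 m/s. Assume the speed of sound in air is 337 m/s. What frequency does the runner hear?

The runner is behind, so the ambulance is moving away from it while the runner is moving toward the ambulance.
Both move, so f' = f · (v + v_o)/(v + v_s).
f' = 1223 × (337 + 4.6)/(337 + 37) = 1223 × 341.6/374 ≈ 1117 Hz.

1117 Hz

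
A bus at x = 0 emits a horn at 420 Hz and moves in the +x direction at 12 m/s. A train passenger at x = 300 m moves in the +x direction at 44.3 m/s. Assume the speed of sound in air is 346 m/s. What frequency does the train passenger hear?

379 Hz

The observer lies on the +x side, so the source is heading toward the observer and the observer is heading away from the source.
With source approaching and observer receding, f' = f · (v − v_o)/(v − v_s).
f' = 420 × (346 − 44.3)/(346 − 12) = 420 × 301.7/334 ≈ 379 Hz.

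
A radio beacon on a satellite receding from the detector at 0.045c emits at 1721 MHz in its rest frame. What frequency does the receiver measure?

Relativistic Doppler for frequency: f' = f₀ · √((1 − β)/(1 + β)).
f' = 1721 × √(0.9550/1.0450) = 1721 × 0.95597 ≈ 1645.2 MHz.

1645.2 MHz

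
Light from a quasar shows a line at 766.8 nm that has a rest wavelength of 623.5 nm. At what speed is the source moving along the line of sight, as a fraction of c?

0.204

λ'/λ₀ = 1.2298 > 1 (redshift), so the source is receding.
λ'/λ₀ = √((1 + β)/(1 − β)) for a receding source ⇒ β = (r² − 1)/(r² + 1) with r = λ'/λ₀.
β = (1.5125 − 1)/(1.5125 + 1) ≈ 0.204.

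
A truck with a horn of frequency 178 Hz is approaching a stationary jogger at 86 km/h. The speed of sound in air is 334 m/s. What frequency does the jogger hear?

86 km/h = 23.89 m/s.
With the source moving toward a stationary observer, f' = f · v/(v − v_s).
f' = 178 × 334/(334 − 23.89) = 178 × 334/310.1 ≈ 192 Hz.

192 Hz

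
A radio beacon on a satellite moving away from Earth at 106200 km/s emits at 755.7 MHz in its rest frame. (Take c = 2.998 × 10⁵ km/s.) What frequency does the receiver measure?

521.8 MHz

β = v/c = 106200/299800 = 0.3542.
Relativistic Doppler for frequency: f' = f₀ · √((1 − β)/(1 + β)).
f' = 755.7 × √(0.6458/1.3542) = 755.7 × 0.69054 ≈ 521.8 MHz.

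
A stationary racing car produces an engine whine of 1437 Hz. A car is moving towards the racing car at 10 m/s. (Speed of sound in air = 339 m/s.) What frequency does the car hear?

1479 Hz

Only the observer moves, toward the source, so f' = f · (v + v_o)/v.
f' = 1437 × (339 + 10)/339 = 1437 × 349/339 ≈ 1479 Hz.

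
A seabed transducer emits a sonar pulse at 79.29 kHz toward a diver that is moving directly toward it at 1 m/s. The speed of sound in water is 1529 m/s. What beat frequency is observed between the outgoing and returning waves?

104 Hz

The diver first receives the wave as a moving observer: f₁ = f₀ · (v + u)/v = 79.29 × (1529 + 1)/1529 ≈ 79.3419 kHz.
On reflection it acts as a source moving toward the stationary detector: f₂ = f₁ · v/(v − u) = 79.3419 × 1529/1528 ≈ 79.3938 kHz.
Equivalently f₂ = f₀ · (v + u)/(v − u).
Beat frequency (with f₀ = 79290 Hz): |f₂ − f₀| = 2u·f₀/(v − u) = 2 × 1 × 79290/1528 ≈ 104 Hz.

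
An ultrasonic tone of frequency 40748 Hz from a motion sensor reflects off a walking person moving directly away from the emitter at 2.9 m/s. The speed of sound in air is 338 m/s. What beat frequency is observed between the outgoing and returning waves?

The walking person first receives the wave as a moving observer: f₁ = f₀ · (v − u)/v = 40748 × (338 − 2.9)/338 ≈ 40398 Hz.
The reflection then acts as a moving source: f₂ = f₁ · v/(v + u) ≈ 40055 Hz.
Equivalently f₂ = f₀ · (v − u)/(v + u).
Beat frequency: |f₂ − f₀| = 2u·f₀/(v + u) = 2 × 2.9 × 40748/340.9 ≈ 693 Hz.

693 Hz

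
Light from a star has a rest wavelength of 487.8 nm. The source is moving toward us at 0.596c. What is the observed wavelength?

245.4 nm

Relativistic Doppler for wavelength: λ' = λ₀ · √((1 − β)/(1 + β)).
λ' = 487.8 × √(0.4040/1.5960) = 487.8 × 0.50312 ≈ 245.4 nm.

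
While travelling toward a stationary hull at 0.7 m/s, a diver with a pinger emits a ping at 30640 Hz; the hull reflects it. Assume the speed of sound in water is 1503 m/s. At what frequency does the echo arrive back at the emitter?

The hull receives the sound from a moving source: f₁ = f₀ · v/(v − v_e) = 30640 × 1503/1502.3 ≈ 30654 Hz.
On the return leg the diver with a pinger is a moving observer: f₂ = f₁ · (v + v_e)/v = 30654 × 1503.7/1503 ≈ 30669 Hz.
Equivalently f₂ = f₀ · (v + v_e)/(v − v_e).

30669 Hz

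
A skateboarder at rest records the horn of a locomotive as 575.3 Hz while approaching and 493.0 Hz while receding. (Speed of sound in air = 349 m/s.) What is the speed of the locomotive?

f₁/f₂ = (v + v_s)/(v − v_s), so v_s = v · (f₁ − f₂)/(f₁ + f₂).
v_s = 349 × (575.3 − 493.0)/(575.3 + 493.0) = 349 × 82.3/1068.3 ≈ 27 m/s.

27 m/s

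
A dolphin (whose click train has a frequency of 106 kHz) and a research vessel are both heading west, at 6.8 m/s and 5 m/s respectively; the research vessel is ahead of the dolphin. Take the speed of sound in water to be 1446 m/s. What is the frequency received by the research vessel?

The research vessel is ahead, so the dolphin is moving toward it while the research vessel is moving away from the dolphin.
General Doppler shift: f' = f · (v − v_o)/(v − v_s).
f' = 106 × (1446 − 5)/(1446 − 6.8) = 106 × 1441/1439.2 ≈ 106.1 kHz.

106.1 kHz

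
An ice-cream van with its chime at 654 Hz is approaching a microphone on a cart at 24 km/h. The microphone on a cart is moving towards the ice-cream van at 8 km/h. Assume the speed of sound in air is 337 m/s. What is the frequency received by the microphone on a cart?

672 Hz

24 km/h = 6.667 m/s; 8 km/h = 2.222 m/s.
With source approaching and observer approaching, f' = f · (v + v_o)/(v − v_s).
f' = 654 × (337 + 2.222)/(337 − 6.667) = 654 × 339.22/330.33 ≈ 672 Hz.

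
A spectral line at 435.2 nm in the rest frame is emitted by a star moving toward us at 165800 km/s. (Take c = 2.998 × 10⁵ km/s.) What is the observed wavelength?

β = v/c = 165800/299800 = 0.5530.
Relativistic Doppler for wavelength: λ' = λ₀ · √((1 − β)/(1 + β)).
λ' = 435.2 × √(0.4470/1.5530) = 435.2 × 0.53647 ≈ 233.5 nm.

233.5 nm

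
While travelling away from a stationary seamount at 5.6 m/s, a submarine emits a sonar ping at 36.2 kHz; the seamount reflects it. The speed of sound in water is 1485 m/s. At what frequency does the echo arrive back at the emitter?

35.9 kHz

The seamount receives the sound from a moving source: f₁ = f₀ · v/(v + v_e) = 36.2 × 1485/1490.6 ≈ 36.1 kHz.
On the return leg the submarine is a moving observer: f₂ = f₁ · (v − v_e)/v = 36.1 × 1479.4/1485 ≈ 35.9 kHz.
Equivalently f₂ = f₀ · (v − v_e)/(v + v_e).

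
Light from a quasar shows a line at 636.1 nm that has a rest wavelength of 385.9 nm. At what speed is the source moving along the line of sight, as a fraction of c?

λ'/λ₀ = 1.6484 > 1 (redshift), so the source is receding.
λ'/λ₀ = √((1 + β)/(1 − β)) for a receding source ⇒ β = (r² − 1)/(r² + 1) with r = λ'/λ₀.
β = (2.7171 − 1)/(2.7171 + 1) ≈ 0.462.

0.462c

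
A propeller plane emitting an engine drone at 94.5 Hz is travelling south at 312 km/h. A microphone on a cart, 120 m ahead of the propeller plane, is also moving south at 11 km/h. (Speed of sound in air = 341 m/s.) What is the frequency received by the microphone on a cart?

126 Hz

312 km/h = 86.67 m/s; 11 km/h = 3.056 m/s.
The microphone on a cart is ahead, so the propeller plane is moving toward it while the microphone on a cart is moving away from the propeller plane.
Both move, so f' = f · (v − v_o)/(v − v_s).
f' = 94.5 × (341 − 3.056)/(341 − 86.67) = 94.5 × 337.94/254.33 ≈ 126 Hz.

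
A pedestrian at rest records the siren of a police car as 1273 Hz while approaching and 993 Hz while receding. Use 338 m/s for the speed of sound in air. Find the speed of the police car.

f₁/f₂ = (v + v_s)/(v − v_s), so v_s = v · (f₁ − f₂)/(f₁ + f₂).
v_s = 338 × (1273 − 993)/(1273 + 993) = 338 × 280/2266 ≈ 42 m/s.

42 m/s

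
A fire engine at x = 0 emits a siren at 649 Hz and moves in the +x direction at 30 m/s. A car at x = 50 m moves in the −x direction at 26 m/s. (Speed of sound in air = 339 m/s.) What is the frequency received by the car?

The observer lies on the +x side, so the source is heading toward the observer and the observer is heading toward the source.
Both move, so f' = f · (v + v_o)/(v − v_s).
f' = 649 × (339 + 26)/(339 − 30) = 649 × 365/309 ≈ 767 Hz.

767 Hz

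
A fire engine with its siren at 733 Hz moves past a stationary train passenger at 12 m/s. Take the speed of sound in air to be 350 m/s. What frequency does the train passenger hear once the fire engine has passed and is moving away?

709 Hz

Receding: f₂ = f · v/(v + v_s) = 733 × 350/362 ≈ 709 Hz.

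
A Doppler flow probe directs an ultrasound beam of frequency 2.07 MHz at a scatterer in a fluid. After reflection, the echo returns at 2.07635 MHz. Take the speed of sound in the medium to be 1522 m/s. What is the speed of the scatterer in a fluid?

Double Doppler shift off a moving reflector: f₂ = f₀ · (v + u)/(v − u) (u > 0 toward emitter).
Rearranging, u = v · (f₂ − f₀)/(f₂ + f₀) = 1522 × 0.00635/4.14635 ≈ 2.33 m/s.
So the scatterer in a fluid is moving at 2.33 m/s toward the emitter.

2.33 m/s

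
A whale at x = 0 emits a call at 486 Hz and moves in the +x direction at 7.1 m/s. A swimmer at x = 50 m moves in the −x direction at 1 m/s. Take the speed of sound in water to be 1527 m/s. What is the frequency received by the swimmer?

The observer lies on the +x side, so the source is heading toward the observer and the observer is heading toward the source.
General Doppler shift: f' = f · (v + v_o)/(v − v_s).
f' = 486 × (1527 + 1)/(1527 − 7.1) = 486 × 1528/1519.9 ≈ 489 Hz.

489 Hz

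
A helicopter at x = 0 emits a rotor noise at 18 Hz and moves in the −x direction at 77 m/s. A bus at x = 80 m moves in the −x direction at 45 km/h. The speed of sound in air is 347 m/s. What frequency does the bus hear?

15.3 Hz

45 km/h = 12.5 m/s.
The observer lies on the +x side, so the source is heading away from the observer and the observer is heading toward the source.
Both move, so f' = f · (v + v_o)/(v + v_s).
f' = 18 × (347 + 12.5)/(347 + 77) = 18 × 359.5/424 ≈ 15.3 Hz.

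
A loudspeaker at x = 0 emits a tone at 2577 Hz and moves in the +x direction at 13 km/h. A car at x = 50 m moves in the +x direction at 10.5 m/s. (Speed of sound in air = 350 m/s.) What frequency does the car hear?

13 km/h = 3.611 m/s.
The observer lies on the +x side, so the source is heading toward the observer and the observer is heading away from the source.
General Doppler shift: f' = f · (v − v_o)/(v − v_s).
f' = 2577 × (350 − 10.5)/(350 − 3.611) = 2577 × 339.5/346.39 ≈ 2526 Hz.

2526 Hz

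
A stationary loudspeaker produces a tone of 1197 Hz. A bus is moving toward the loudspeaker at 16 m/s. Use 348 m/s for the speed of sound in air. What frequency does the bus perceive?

Only the observer moves, toward the source, so f' = f · (v + v_o)/v.
f' = 1197 × (348 + 16)/348 = 1197 × 364/348 ≈ 1252 Hz.

1252 Hz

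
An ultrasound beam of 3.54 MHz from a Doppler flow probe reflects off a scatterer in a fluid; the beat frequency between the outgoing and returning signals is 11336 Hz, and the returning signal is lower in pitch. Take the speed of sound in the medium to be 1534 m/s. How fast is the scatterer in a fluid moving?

2.46 m/s

Double Doppler shift off a moving reflector: f₂ = f₀ · (v + u)/(v − u) (u > 0 toward emitter).
Returning signal is lower, so f₂ = f₀ − Δf = 3540000 − 11336 = 3528664 Hz.
Rearranging, u = v · (f₂ − f₀)/(f₂ + f₀) = 1534 × -11336/7068664 ≈ -2.46 m/s.
So the scatterer in a fluid is moving at 2.46 m/s away from the emitter.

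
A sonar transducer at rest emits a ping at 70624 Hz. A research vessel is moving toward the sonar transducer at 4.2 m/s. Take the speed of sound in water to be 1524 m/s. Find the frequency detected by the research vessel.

Moving observer, stationary source: f' = f · (v + v_o)/v.
f' = 70624 × (1524 + 4.2)/1524 = 70624 × 1528.2/1524 ≈ 70819 Hz.

70819 Hz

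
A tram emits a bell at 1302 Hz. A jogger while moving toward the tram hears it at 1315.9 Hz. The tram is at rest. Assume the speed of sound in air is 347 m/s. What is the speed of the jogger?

3.7 m/s

f' = f · (v + v_o)/v ⇒ v_o = v · |f'/f − 1|.
v_o = 347 × |1315.9/1302 − 1| = 347 × 0.01068 ≈ 3.7 m/s.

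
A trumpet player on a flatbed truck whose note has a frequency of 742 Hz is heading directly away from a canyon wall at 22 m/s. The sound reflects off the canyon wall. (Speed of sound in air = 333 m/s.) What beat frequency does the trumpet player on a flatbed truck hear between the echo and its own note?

92 Hz

The canyon wall receives the sound from a moving source: f₁ = f₀ · v/(v + v_e) = 742 × 333/355 ≈ 696.0 Hz.
On the return leg the trumpet player on a flatbed truck is a moving observer: f₂ = f₁ · (v − v_e)/v = 696.0 × 311/333 ≈ 650.0 Hz.
Beat against the emitted tone: |f₂ − f₀| = 2v_e·f₀/(v + v_e) = 2 × 22 × 742/355 ≈ 92 Hz.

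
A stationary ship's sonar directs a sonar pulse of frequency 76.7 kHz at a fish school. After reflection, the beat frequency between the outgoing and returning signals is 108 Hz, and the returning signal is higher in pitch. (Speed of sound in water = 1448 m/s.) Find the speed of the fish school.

Double Doppler shift off a moving reflector: f₂ = f₀ · (v + u)/(v − u) (u > 0 toward emitter).
Returning signal is higher, so f₂ = f₀ + Δf = 76700 + 108 = 76808 Hz.
Rearranging, u = v · (f₂ − f₀)/(f₂ + f₀) = 1448 × 108/153508 ≈ 1.02 m/s.
So the fish school is moving at 1.02 m/s toward the emitter.

1.02 m/s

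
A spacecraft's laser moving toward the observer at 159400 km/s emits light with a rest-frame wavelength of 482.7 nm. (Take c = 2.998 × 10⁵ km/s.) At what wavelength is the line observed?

β = v/c = 159400/299800 = 0.5317.
Relativistic Doppler for wavelength: λ' = λ₀ · √((1 − β)/(1 + β)).
λ' = 482.7 × √(0.4683/1.5317) = 482.7 × 0.55295 ≈ 266.9 nm.

266.9 nm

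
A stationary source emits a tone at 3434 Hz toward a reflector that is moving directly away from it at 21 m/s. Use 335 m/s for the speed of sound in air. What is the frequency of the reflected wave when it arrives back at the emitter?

At the reflector (a moving observer), f₁ = f₀ · (v − u)/v = 3434 × 314/335 ≈ 3219 Hz.
The reflection then acts as a moving source: f₂ = f₁ · v/(v + u) ≈ 3029 Hz.
Equivalently f₂ = f₀ · (v − u)/(v + u).

3029 Hz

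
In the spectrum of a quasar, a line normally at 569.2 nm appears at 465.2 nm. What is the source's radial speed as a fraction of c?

0.199

λ'/λ₀ = 0.8173 < 1 (blueshift), so the source is approaching.
λ'/λ₀ = √((1 − β)/(1 + β)) for an approaching source ⇒ β = (1 − r²)/(1 + r²) with r = λ'/λ₀.
β = (1 − 0.6680)/(1 + 0.6680) ≈ 0.199.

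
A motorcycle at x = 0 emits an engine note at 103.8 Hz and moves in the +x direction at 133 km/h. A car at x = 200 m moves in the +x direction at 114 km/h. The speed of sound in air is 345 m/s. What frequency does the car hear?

106 Hz

133 km/h = 36.94 m/s; 114 km/h = 31.67 m/s.
The observer lies on the +x side, so the source is heading toward the observer and the observer is heading away from the source.
General Doppler shift: f' = f · (v − v_o)/(v − v_s).
f' = 103.8 × (345 − 31.67)/(345 − 36.94) = 103.8 × 313.33/308.06 ≈ 106 Hz.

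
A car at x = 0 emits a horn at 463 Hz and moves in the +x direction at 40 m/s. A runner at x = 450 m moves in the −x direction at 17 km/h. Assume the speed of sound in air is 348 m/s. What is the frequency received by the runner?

530 Hz

17 km/h = 4.722 m/s.
The observer lies on the +x side, so the source is heading toward the observer and the observer is heading toward the source.
With source approaching and observer approaching, f' = f · (v + v_o)/(v − v_s).
f' = 463 × (348 + 4.722)/(348 − 40) = 463 × 352.72/308 ≈ 530 Hz.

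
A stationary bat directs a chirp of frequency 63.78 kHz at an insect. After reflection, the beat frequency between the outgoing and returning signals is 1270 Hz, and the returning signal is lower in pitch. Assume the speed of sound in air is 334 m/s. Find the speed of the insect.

Double Doppler shift off a moving reflector: f₂ = f₀ · (v + u)/(v − u) (u > 0 toward emitter).
Returning signal is lower, so f₂ = f₀ − Δf = 63780 − 1270 = 62510 Hz.
Rearranging, u = v · (f₂ − f₀)/(f₂ + f₀) = 334 × -1270/126290 ≈ -3.4 m/s.
So the insect is moving at 3.4 m/s away from the emitter.

3.4 m/s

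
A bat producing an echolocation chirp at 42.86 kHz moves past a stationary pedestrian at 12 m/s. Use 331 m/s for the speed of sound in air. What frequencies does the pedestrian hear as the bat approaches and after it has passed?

44.5 kHz approaching; 41.4 kHz receding

Approaching: f₁ = f · v/(v − v_s) = 42.86 × 331/319 ≈ 44.5 kHz.
Receding: f₂ = f · v/(v + v_s) = 42.86 × 331/343 ≈ 41.4 kHz.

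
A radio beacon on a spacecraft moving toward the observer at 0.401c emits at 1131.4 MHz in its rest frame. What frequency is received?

Relativistic Doppler for frequency: f' = f₀ · √((1 + β)/(1 − β)).
f' = 1131.4 × √(1.4010/0.5990) = 1131.4 × 1.52935 ≈ 1730.3 MHz.

1730.3 MHz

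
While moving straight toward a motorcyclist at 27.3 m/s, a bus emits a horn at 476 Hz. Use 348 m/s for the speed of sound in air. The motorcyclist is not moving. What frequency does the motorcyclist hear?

Only the source moves, toward the listener, so f' = f · v/(v − v_s).
f' = 476 × 348/(348 − 27.3) = 476 × 348/320.7 ≈ 517 Hz.

517 Hz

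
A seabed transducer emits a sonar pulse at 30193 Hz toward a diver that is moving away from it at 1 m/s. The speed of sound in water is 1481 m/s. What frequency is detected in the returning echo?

30152 Hz

The diver first receives the wave as a moving observer: f₁ = f₀ · (v − u)/v = 30193 × (1481 − 1)/1481 ≈ 30173 Hz.
On reflection it acts as a source moving away from the stationary detector: f₂ = f₁ · v/(v + u) = 30173 × 1481/1482 ≈ 30152 Hz.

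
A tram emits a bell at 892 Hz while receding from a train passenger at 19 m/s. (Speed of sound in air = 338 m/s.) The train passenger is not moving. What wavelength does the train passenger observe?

40.0 cm

Moving source, stationary observer: f' = f · v/(v + v_s) since the source is receding.
f' = 892 × 338/(338 + 19) ≈ 845 Hz.
λ' = v/f' = 338/844.527 ≈ 40.0 cm.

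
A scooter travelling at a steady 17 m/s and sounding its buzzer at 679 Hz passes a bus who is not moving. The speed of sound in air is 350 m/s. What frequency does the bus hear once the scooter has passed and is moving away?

Receding: f₂ = f · v/(v + v_s) = 679 × 350/367 ≈ 648 Hz.

648 Hz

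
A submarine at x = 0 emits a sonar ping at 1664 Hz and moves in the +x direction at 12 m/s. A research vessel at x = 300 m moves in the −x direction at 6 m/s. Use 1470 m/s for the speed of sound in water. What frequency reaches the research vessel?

The observer lies on the +x side, so the source is heading toward the observer and the observer is heading toward the source.
With source approaching and observer approaching, f' = f · (v + v_o)/(v − v_s).
f' = 1664 × (1470 + 6)/(1470 − 12) = 1664 × 1476/1458 ≈ 1685 Hz.

1685 Hz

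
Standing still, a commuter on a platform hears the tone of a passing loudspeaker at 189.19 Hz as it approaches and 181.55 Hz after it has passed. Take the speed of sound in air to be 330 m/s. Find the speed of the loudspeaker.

6.8 m/s

f₁/f₂ = (v + v_s)/(v − v_s), so v_s = v · (f₁ − f₂)/(f₁ + f₂).
v_s = 330 × (189.19 − 181.55)/(189.19 + 181.55) = 330 × 7.64/370.74 ≈ 6.8 m/s.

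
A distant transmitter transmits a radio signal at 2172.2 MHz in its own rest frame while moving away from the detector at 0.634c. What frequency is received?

Relativistic Doppler for frequency: f' = f₀ · √((1 − β)/(1 + β)).
f' = 2172.2 × √(0.3660/1.6340) = 2172.2 × 0.47328 ≈ 1028.1 MHz.

1028.1 MHz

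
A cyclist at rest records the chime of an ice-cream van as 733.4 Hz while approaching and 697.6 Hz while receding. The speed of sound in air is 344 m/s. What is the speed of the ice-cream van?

f₁/f₂ = (v + v_s)/(v − v_s), so v_s = v · (f₁ − f₂)/(f₁ + f₂).
v_s = 344 × (733.4 − 697.6)/(733.4 + 697.6) = 344 × 35.8/1431.0 ≈ 8.6 m/s.

8.6 m/s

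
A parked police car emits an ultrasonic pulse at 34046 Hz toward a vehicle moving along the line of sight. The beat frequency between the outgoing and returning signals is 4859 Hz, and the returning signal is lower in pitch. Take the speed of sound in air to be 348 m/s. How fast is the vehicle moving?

Double Doppler shift off a moving reflector: f₂ = f₀ · (v + u)/(v − u) (u > 0 toward emitter).
Returning signal is lower, so f₂ = f₀ − Δf = 34046 − 4859 = 29187 Hz.
Rearranging, u = v · (f₂ − f₀)/(f₂ + f₀) = 348 × -4859/63233 ≈ -27 m/s.
So the vehicle is moving at 27 m/s away from the emitter.

27 m/s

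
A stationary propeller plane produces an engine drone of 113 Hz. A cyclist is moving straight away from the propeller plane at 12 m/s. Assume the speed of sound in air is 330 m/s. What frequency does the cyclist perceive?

109 Hz

Moving observer, stationary source: f' = f · (v − v_o)/v.
f' = 113 × (330 − 12)/330 = 113 × 318/330 ≈ 109 Hz.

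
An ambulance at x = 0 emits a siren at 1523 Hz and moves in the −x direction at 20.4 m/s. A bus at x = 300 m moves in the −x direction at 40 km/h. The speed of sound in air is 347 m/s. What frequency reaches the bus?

1484 Hz

40 km/h = 11.11 m/s.
The observer lies on the +x side, so the source is heading away from the observer and the observer is heading toward the source.
General Doppler shift: f' = f · (v + v_o)/(v + v_s).
f' = 1523 × (347 + 11.11)/(347 + 20.4) = 1523 × 358.11/367.4 ≈ 1484 Hz.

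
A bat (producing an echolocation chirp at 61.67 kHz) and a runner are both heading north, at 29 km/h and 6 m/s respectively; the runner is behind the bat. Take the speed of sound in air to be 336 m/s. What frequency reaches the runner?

29 km/h = 8.056 m/s.
The runner is behind, so the bat is moving away from it while the runner is moving toward the bat.
With source receding and observer approaching, f' = f · (v + v_o)/(v + v_s).
f' = 61.67 × (336 + 6)/(336 + 8.056) = 61.67 × 342/344.06 ≈ 61.3 kHz.

61.3 kHz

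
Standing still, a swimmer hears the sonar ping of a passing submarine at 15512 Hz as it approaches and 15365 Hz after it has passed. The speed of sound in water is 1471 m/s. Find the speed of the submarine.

7.0 m/s

f₁/f₂ = (v + v_s)/(v − v_s), so v_s = v · (f₁ − f₂)/(f₁ + f₂).
v_s = 1471 × (15512 − 15365)/(15512 + 15365) = 1471 × 147/30877 ≈ 7.0 m/s.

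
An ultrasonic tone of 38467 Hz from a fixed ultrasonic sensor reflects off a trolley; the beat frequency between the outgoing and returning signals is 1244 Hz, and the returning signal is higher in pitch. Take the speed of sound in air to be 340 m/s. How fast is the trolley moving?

Double Doppler shift off a moving reflector: f₂ = f₀ · (v + u)/(v − u) (u > 0 toward emitter).
Returning signal is higher, so f₂ = f₀ + Δf = 38467 + 1244 = 39711 Hz.
Rearranging, u = v · (f₂ − f₀)/(f₂ + f₀) = 340 × 1244/78178 ≈ 5.4 m/s.
So the trolley is moving at 5.4 m/s toward the emitter.

5.4 m/s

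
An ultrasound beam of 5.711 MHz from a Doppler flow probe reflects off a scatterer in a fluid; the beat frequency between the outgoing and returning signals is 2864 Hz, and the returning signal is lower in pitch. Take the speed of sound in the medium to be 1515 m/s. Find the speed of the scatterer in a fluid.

0.38 m/s

Double Doppler shift off a moving reflector: f₂ = f₀ · (v + u)/(v − u) (u > 0 toward emitter).
Returning signal is lower, so f₂ = f₀ − Δf = 5711000 − 2864 = 5708136 Hz.
Rearranging, u = v · (f₂ − f₀)/(f₂ + f₀) = 1515 × -2864/11419136 ≈ -0.38 m/s.
So the scatterer in a fluid is moving at 0.38 m/s away from the emitter.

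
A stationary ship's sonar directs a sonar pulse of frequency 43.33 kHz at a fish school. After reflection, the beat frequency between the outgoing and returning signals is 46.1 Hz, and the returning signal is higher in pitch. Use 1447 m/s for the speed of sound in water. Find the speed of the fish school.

Double Doppler shift off a moving reflector: f₂ = f₀ · (v + u)/(v − u) (u > 0 toward emitter).
Returning signal is higher, so f₂ = f₀ + Δf = 43330 + 46.1 = 43376.1 Hz.
Rearranging, u = v · (f₂ − f₀)/(f₂ + f₀) = 1447 × 46.1/86706.1 ≈ 0.77 m/s.
So the fish school is moving at 0.77 m/s toward the emitter.

0.77 m/s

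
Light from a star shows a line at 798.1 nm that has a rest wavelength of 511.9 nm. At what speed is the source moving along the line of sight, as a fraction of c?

λ'/λ₀ = 1.5591 > 1 (redshift), so the source is receding.
λ'/λ₀ = √((1 + β)/(1 − β)) for a receding source ⇒ β = (r² − 1)/(r² + 1) with r = λ'/λ₀.
β = (2.4308 − 1)/(2.4308 + 1) ≈ 0.417.

0.417c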